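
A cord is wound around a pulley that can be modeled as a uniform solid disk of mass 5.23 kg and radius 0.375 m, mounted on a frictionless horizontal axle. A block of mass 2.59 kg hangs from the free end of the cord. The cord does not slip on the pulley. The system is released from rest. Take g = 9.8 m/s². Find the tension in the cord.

T ≈ 12.8 N

I = ½MR² = (1/2)(5.23)(0.375)² = 0.3677 kg·m².
Block: mg − T = ma. Pulley: TR = Iα. No-slip: a = αR, so T = (I/R²)a = 2.615·a.
Then mg = (m + 2.615)a, so a = (2.59)(9.8)/(2.59 + 2.615) = 4.876 m/s².
T = 2.615·a = 12.75 N.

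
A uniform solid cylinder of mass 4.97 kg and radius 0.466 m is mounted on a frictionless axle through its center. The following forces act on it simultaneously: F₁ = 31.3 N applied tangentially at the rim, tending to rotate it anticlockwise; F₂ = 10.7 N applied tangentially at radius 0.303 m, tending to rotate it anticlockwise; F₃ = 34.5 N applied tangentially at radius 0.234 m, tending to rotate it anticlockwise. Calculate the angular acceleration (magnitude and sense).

α ≈ 48.0 rad/s², anticlockwise

I = ½MR² = (1/2)(4.97)(0.466)² = 0.5396 kg·m².
Taking anticlockwise as positive: τ₁ = +(31.3)(0.466) = +14.59 N·m; τ₂ = +(10.7)(0.303) = +3.242 N·m; τ₃ = +(34.5)(0.234) = +8.073 N·m.
Net torque τ = 25.90 N·m.
α = τ/I = 25.90/0.5396 = 48.00 rad/s².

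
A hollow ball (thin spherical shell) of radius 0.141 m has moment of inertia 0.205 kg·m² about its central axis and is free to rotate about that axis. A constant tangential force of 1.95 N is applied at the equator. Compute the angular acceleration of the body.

α ≈ 1.34 rad/s²

τ = F R = (1.95)(0.141) = 0.2749 N·m.
From τ = Iα: α = 0.2749/0.2050 = 1.341 rad/s².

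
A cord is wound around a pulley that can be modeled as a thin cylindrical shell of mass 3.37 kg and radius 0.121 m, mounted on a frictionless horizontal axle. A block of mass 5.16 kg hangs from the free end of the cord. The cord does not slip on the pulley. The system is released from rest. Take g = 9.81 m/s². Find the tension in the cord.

T ≈ 20.0 N

I = MR² = (3.37)(0.121)² = 0.04934 kg·m².
Block: mg − T = ma. Pulley: TR = Iα. No-slip: a = αR, so T = (I/R²)a = 3.370·a.
Then mg = (m + 3.370)a, so a = (5.16)(9.81)/(5.16 + 3.370) = 5.934 m/s².
T = 3.370·a = 20.00 N.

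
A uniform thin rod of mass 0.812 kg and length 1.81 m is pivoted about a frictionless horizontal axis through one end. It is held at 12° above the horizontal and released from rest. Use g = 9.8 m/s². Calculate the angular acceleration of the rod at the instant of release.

α ≈ 7.94 rad/s²

About the pivot, I = (1/3)ML² = (1/3)(0.812)(1.81)² = 0.8867 kg·m².
The weight acts at the center, a distance L/2 = 0.9050 m from the pivot; τ = Mg(L/2) cos 12° = 7.044 N·m.
α = τ/I = 7.044/0.8867 = 7.944 rad/s².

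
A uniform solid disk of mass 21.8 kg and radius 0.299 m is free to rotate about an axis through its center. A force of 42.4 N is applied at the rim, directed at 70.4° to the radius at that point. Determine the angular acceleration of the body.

α ≈ 12.3 rad/s²

I = ½MR² = (1/2)(21.8)(0.299)² = 0.9745 kg·m².
Only the tangential component produces torque: τ = F R sinθ = (42.4)(0.299) sin 70.4° = 11.94 N·m.
From τ = Iα: α = 11.94/0.9745 = 12.26 rad/s².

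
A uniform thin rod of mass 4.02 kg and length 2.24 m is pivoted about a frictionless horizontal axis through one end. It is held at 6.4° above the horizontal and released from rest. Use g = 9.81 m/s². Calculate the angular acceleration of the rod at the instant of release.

α ≈ 6.53 rad/s²

About the pivot, I = (1/3)ML² = (1/3)(4.02)(2.24)² = 6.724 kg·m².
The weight acts at the center, a distance L/2 = 1.120 m from the pivot; τ = Mg(L/2) cos 6.4° = 43.89 N·m.
α = τ/I = 43.89/6.724 = 6.528 rad/s².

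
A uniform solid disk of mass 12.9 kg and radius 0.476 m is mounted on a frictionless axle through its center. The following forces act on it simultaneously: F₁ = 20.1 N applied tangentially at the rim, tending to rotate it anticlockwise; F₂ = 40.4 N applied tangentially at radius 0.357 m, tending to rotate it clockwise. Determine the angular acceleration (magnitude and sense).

α ≈ 3.32 rad/s², clockwise

I = ½MR² = (1/2)(12.9)(0.476)² = 1.461 kg·m².
Taking anticlockwise as positive: τ₁ = +(20.1)(0.476) = +9.568 N·m; τ₂ = −(40.4)(0.357) = −14.42 N·m.
Net torque τ = -4.855 N·m.
α = τ/I = -4.855/1.461 = -3.322 rad/s².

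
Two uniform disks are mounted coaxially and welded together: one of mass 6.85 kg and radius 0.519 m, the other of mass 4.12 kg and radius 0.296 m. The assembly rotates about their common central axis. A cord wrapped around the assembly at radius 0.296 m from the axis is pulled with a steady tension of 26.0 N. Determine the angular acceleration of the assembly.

I = ½M₁R₁² + ½M₂R₂² = ½(6.85)(0.519)² + ½(4.12)(0.296)² = 1.103 kg·m².
τ = F r = (26.0)(0.296) = 7.696 N·m.
α = τ/I = 7.696/1.103 = 6.977 rad/s².

α ≈ 6.98 rad/s²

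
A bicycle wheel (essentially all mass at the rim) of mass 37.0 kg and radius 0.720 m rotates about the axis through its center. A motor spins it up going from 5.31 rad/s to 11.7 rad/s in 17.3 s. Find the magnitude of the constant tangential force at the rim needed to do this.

F ≈ 9.84 N

I = MR² = (37.0)(0.720)² = 19.18 kg·m².
α = Δω/Δt = (11.7 − 5.31)/17.3 = 0.3694 rad/s².
The required torque is τ = Iα = (19.18)(0.3694) = 7.085 N·m.
A tangential force at the rim gives τ = FR, so F = τ/R = 7.085/0.720 = 9.840 N.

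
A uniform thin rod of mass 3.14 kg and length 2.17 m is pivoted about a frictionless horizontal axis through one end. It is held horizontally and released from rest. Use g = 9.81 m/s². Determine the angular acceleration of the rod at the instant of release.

α ≈ 6.78 rad/s²

About the pivot, I = (1/3)ML² = (1/3)(3.14)(2.17)² = 4.929 kg·m².
The weight acts at the center, a distance L/2 = 1.085 m from the pivot; τ = Mg(L/2) = 33.42 N·m.
α = τ/I = 33.42/4.929 = 6.781 rad/s².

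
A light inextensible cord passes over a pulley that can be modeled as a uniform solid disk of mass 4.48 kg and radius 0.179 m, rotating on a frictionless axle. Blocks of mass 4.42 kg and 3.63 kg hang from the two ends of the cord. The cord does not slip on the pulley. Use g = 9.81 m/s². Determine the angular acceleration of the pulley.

I = ½MR² = (1/2)(4.48)(0.179)² = 0.07177 kg·m².
Heavier block: m₁g − T₁ = m₁a. Lighter block: T₂ − m₂g = m₂a.
Pulley: (T₁ − T₂)R = Iα = I(a/R), so T₁ − T₂ = (I/R²)a = (1/2)M_p a = 2.240·a.
Adding the three: (m₁ − m₂)g = (m₁ + m₂ + 2.240)a, so a = (4.42 − 3.63)(9.81)/(4.42 + 3.63 + 2.240) = 0.7531 m/s².
α = a/R = 0.7531/0.179 = 4.208 rad/s².

α ≈ 4.21 rad/s²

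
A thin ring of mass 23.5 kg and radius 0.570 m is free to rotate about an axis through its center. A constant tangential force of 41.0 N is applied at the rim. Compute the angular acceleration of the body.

α ≈ 3.06 rad/s²

I = MR² = (23.5)(0.570)² = 7.635 kg·m².
τ = F R = (41.0)(0.570) = 23.37 N·m.
From τ = Iα: α = 23.37/7.635 = 3.061 rad/s².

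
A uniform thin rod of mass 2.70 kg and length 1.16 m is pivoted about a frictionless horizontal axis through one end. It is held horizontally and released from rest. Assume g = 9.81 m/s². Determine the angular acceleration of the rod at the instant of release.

About the pivot, I = (1/3)ML² = (1/3)(2.70)(1.16)² = 1.211 kg·m².
The weight acts at the center, a distance L/2 = 0.5800 m from the pivot; τ = Mg(L/2) = 15.36 N·m.
α = τ/I = 15.36/1.211 = 12.69 rad/s².

α ≈ 12.7 rad/s²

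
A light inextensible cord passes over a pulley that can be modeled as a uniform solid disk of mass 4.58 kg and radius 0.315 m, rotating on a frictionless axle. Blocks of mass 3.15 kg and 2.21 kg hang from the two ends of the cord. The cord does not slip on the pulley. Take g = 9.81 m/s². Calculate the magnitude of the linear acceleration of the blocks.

a ≈ 1.21 m/s²

I = ½MR² = (1/2)(4.58)(0.315)² = 0.2272 kg·m².
Heavier block: m₁g − T₁ = m₁a. Lighter block: T₂ − m₂g = m₂a.
Pulley: (T₁ − T₂)R = Iα = I(a/R), so T₁ − T₂ = (I/R²)a = (1/2)M_p a = 2.290·a.
Adding the three: (m₁ − m₂)g = (m₁ + m₂ + 2.290)a, so a = (3.15 − 2.21)(9.81)/(3.15 + 2.21 + 2.290) = 1.205 m/s².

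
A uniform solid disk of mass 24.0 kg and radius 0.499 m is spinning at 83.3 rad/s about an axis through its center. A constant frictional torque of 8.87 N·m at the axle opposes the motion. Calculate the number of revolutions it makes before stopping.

I = ½MR² = (1/2)(24.0)(0.499)² = 2.988 kg·m².
The net torque has magnitude 8.87 N·m, opposing ω.
|α| = τ/I = 8.870/2.988 = 2.969 rad/s² (deceleration).
ω² = ω₀² − 2|α|θ with ω = 0 ⇒ θ = ω₀²/(2|α|) = 1169 rad = 186.0 rev.

≈ 186 revolutions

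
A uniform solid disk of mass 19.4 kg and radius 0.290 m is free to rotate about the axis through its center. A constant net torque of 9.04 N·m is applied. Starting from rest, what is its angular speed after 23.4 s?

ω ≈ 259 rad/s

I = ½MR² = (1/2)(19.4)(0.290)² = 0.8158 kg·m².
α = τ/I = 9.04/0.8158 = 11.08 rad/s².
ω = ω₀ + αt = 0 + (11.08)(23.4) = 259.3 rad/s.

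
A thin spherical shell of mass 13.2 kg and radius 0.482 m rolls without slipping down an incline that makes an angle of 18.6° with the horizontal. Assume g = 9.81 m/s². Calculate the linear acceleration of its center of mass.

a ≈ 1.88 m/s²

Translation along the incline: Mg sinθ − f = Ma.
Rotation about the center: fR = Iα with I = (2/3)MR². No-slip gives a = αR, so f = (I/R²)a = (2/3)M a.
Substituting: Mg sinθ = (1 + 0.6667)Ma, so a = g sinθ/(1 + 0.6667) = (9.81) sin 18.6° / 1.667 = 1.877 m/s².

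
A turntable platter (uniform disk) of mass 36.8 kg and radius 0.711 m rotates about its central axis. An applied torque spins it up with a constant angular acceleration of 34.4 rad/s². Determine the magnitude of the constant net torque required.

τ ≈ 320 N·m

I = ½MR² = (1/2)(36.8)(0.711)² = 9.302 kg·m².
τ = Iα = (9.302)(34.40) = 320.0 N·m.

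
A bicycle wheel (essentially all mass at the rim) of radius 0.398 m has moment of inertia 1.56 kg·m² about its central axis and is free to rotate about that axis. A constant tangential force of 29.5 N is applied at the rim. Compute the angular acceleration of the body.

τ = F R = (29.5)(0.398) = 11.74 N·m.
Newton's second law for rotation, τ = Iα, gives α = τ/I = 11.74/1.560 = 7.526 rad/s².

α ≈ 7.53 rad/s²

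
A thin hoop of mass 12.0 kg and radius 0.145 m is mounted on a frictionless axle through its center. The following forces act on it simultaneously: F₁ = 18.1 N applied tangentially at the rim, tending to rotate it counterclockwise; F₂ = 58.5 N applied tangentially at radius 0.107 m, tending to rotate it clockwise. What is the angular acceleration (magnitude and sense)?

I = MR² = (12.0)(0.145)² = 0.2523 kg·m².
Taking counterclockwise as positive: τ₁ = +(18.1)(0.145) = +2.624 N·m; τ₂ = −(58.5)(0.107) = −6.260 N·m.
Net torque τ = -3.635 N·m.
α = τ/I = -3.635/0.2523 = -14.41 rad/s².

α ≈ 14.4 rad/s², clockwise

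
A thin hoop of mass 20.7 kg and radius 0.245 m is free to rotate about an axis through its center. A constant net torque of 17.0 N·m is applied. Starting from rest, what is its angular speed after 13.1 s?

ω ≈ 179 rad/s

I = MR² = (20.7)(0.245)² = 1.243 kg·m².
α = τ/I = 17.0/1.243 = 13.68 rad/s².
ω = ω₀ + αt = 0 + (13.68)(13.1) = 179.2 rad/s.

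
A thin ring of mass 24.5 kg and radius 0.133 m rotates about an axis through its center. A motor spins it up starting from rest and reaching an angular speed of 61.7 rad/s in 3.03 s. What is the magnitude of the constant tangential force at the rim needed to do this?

I = MR² = (24.5)(0.133)² = 0.4334 kg·m².
α = Δω/Δt = (61.7 − 0)/3.03 = 20.36 rad/s².
The required torque is τ = Iα = (0.4334)(20.36) = 8.825 N·m.
A tangential force at the rim gives τ = FR, so F = τ/R = 8.825/0.133 = 66.35 N.

F ≈ 66.4 N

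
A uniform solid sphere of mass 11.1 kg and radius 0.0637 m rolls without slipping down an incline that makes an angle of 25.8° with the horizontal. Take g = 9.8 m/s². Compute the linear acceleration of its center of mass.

a ≈ 3.05 m/s²

Translation along the incline: Mg sinθ − f = Ma.
Rotation about the center: fR = Iα with I = (2/5)MR². No-slip gives a = αR, so f = (I/R²)a = (2/5)M a.
Substituting: Mg sinθ = (1 + 0.4000)Ma, so a = g sinθ/(1 + 0.4000) = (9.8) sin 25.8° / 1.400 = 3.047 m/s².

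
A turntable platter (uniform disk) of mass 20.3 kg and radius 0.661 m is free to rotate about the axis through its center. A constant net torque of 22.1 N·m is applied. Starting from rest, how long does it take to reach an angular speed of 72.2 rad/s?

t ≈ 14.5 s

I = ½MR² = (1/2)(20.3)(0.661)² = 4.435 kg·m².
α = τ/I = 22.1/4.435 = 4.983 rad/s².
ω = αt ⇒ t = ω/α = 72.2/4.983 = 14.49 s.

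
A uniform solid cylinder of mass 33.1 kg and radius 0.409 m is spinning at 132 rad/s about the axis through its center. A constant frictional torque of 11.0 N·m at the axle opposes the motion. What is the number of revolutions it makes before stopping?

≈ 349 revolutions

I = ½MR² = (1/2)(33.1)(0.409)² = 2.769 kg·m².
The net torque has magnitude 11.0 N·m, opposing ω.
|α| = τ/I = 11.00/2.769 = 3.973 rad/s² (deceleration).
ω² = ω₀² − 2|α|θ with ω = 0 ⇒ θ = ω₀²/(2|α|) = 2193 rad = 349.0 rev.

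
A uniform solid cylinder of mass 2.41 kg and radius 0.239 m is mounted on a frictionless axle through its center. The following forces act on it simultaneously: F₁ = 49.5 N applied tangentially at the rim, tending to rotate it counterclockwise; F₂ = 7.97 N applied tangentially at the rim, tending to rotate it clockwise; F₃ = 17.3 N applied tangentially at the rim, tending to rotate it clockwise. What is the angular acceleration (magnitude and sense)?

I = ½MR² = (1/2)(2.41)(0.239)² = 0.06883 kg·m².
Taking counterclockwise as positive: τ₁ = +(49.5)(0.239) = +11.83 N·m; τ₂ = −(7.97)(0.239) = −1.905 N·m; τ₃ = −(17.3)(0.239) = −4.135 N·m.
Net torque τ = 5.791 N·m.
α = τ/I = 5.791/0.06883 = 84.13 rad/s².

α ≈ 84.1 rad/s², counterclockwise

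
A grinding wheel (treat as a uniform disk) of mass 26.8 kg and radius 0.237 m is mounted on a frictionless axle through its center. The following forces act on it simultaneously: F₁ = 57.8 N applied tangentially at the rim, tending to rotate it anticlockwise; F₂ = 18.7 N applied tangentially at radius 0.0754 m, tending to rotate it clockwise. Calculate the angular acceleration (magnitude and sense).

I = ½MR² = (1/2)(26.8)(0.237)² = 0.7527 kg·m².
Taking anticlockwise as positive: τ₁ = +(57.8)(0.237) = +13.70 N·m; τ₂ = −(18.7)(0.0754) = −1.410 N·m.
Net torque τ = 12.29 N·m.
α = τ/I = 12.29/0.7527 = 16.33 rad/s².

α ≈ 16.3 rad/s², anticlockwise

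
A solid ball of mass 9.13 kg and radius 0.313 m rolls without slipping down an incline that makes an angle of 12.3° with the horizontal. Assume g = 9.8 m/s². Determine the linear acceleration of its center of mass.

a ≈ 1.49 m/s²

Translation along the incline: Mg sinθ − f = Ma.
Rotation about the center: fR = Iα with I = (2/5)MR². No-slip gives a = αR, so f = (I/R²)a = (2/5)M a.
Substituting: Mg sinθ = (1 + 0.4000)Ma, so a = g sinθ/(1 + 0.4000) = (9.8) sin 12.3° / 1.400 = 1.491 m/s².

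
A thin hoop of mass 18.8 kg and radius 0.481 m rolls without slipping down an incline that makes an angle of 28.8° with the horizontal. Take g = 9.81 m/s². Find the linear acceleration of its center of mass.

a ≈ 2.36 m/s²

Translation along the incline: Mg sinθ − f = Ma.
Rotation about the center: fR = Iα with I = MR². No-slip gives a = αR, so f = (I/R²)a = M a.
Substituting: Mg sinθ = (1 + 1.000)Ma, so a = g sinθ/(1 + 1.000) = (9.81) sin 28.8° / 2.000 = 2.363 m/s².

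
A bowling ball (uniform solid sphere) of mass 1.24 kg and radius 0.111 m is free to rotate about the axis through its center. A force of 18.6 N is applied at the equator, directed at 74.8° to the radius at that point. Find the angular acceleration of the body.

I = (2/5)MR² = (2/5)(1.24)(0.111)² = 0.006111 kg·m².
Only the tangential component produces torque: τ = F R sinθ = (18.6)(0.111) sin 74.8° = 1.992 N·m.
From τ = Iα: α = 1.992/0.006111 = 326.0 rad/s².

α ≈ 326 rad/s²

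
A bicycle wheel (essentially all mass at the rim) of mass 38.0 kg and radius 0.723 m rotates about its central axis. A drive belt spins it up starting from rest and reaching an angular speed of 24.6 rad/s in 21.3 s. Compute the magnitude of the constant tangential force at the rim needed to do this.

I = MR² = (38.0)(0.723)² = 19.86 kg·m².
α = Δω/Δt = (24.6 − 0)/21.3 = 1.155 rad/s².
The required torque is τ = Iα = (19.86)(1.155) = 22.94 N·m.
A tangential force at the rim gives τ = FR, so F = τ/R = 22.94/0.723 = 31.73 N.

F ≈ 31.7 N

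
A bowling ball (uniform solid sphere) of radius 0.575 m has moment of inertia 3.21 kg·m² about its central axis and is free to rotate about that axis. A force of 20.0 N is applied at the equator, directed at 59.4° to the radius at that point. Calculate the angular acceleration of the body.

α ≈ 3.08 rad/s²

Only the tangential component produces torque: τ = F R sinθ = (20.0)(0.575) sin 59.4° = 9.899 N·m.
From τ = Iα: α = 9.899/3.210 = 3.084 rad/s².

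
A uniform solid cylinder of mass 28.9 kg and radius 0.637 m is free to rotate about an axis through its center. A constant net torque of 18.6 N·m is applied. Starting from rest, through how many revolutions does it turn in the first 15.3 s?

I = ½MR² = (1/2)(28.9)(0.637)² = 5.863 kg·m².
α = τ/I = 18.6/5.863 = 3.172 rad/s².
θ = ½αt² = ½(3.172)(15.3)² = 371.3 rad.
Revolutions = θ/(2π) = 59.09.

≈ 59.1 revolutions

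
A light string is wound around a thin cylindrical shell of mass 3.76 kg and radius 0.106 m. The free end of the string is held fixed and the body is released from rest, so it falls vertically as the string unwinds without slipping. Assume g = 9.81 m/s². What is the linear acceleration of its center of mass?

a ≈ 4.91 m/s²

Translation: Mg − T = Ma. Rotation about the center: TR = Iα with I = MR².
With a = αR: T = (I/R²)a = M a, so Mg = (1 + 1.000)Ma.
a = g/(1 + 1.000) = 9.81/2.000 = 4.905 m/s².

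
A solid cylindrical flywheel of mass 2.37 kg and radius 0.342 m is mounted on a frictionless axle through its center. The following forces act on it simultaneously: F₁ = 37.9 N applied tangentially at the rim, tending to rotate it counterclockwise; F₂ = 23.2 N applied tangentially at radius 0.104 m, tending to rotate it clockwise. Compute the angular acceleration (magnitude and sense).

I = ½MR² = (1/2)(2.37)(0.342)² = 0.1386 kg·m².
Taking counterclockwise as positive: τ₁ = +(37.9)(0.342) = +12.96 N·m; τ₂ = −(23.2)(0.104) = −2.413 N·m.
Net torque τ = 10.55 N·m.
α = τ/I = 10.55/0.1386 = 76.11 rad/s².

α ≈ 76.1 rad/s², counterclockwise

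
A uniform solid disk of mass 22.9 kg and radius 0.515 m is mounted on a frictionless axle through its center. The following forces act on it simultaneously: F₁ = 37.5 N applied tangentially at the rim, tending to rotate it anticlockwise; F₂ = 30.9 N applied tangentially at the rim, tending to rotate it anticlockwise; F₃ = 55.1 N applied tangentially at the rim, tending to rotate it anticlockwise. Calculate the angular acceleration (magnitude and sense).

I = ½MR² = (1/2)(22.9)(0.515)² = 3.037 kg·m².
Taking anticlockwise as positive: τ₁ = +(37.5)(0.515) = +19.31 N·m; τ₂ = +(30.9)(0.515) = +15.91 N·m; τ₃ = +(55.1)(0.515) = +28.38 N·m.
Net torque τ = 63.60 N·m.
α = τ/I = 63.60/3.037 = 20.94 rad/s².

α ≈ 20.9 rad/s², anticlockwise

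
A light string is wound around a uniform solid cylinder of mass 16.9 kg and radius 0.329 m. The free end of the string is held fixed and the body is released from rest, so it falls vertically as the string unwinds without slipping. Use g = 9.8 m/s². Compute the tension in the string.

Translation: Mg − T = Ma. Rotation about the center: TR = Iα with I = ½MR².
With a = αR: T = (I/R²)a = (1/2)M a, so Mg = (1 + 0.5000)Ma.
a = g/(1 + 0.5000) = 9.8/1.500 = 6.533 m/s².
T = 0.5000·M·a = (0.5000)(16.9)(6.533) = 55.21 N.

T ≈ 55.2 N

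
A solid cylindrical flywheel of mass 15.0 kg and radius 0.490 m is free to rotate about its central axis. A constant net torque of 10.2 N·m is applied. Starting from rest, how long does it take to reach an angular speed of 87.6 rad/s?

t ≈ 15.5 s

I = ½MR² = (1/2)(15.0)(0.490)² = 1.801 kg·m².
α = τ/I = 10.2/1.801 = 5.664 rad/s².
ω = αt ⇒ t = ω/α = 87.6/5.664 = 15.47 s.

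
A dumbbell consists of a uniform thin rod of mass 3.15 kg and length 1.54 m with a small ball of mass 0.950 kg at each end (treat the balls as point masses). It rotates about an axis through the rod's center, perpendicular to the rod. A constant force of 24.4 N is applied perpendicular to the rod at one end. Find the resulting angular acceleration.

α ≈ 10.7 rad/s²

I_rod = (1/12)ML² = (1/12)(3.15)(1.54)² = 0.6225 kg·m².
I_balls = 2·m·(L/2)² = 2(0.950)(0.7700)² = 1.127 kg·m².
Total I = 1.749 kg·m².
τ = F·(L/2) = (24.4)(0.770) = 18.79 N·m.
α = τ/I = 18.79/1.749 = 10.74 rad/s².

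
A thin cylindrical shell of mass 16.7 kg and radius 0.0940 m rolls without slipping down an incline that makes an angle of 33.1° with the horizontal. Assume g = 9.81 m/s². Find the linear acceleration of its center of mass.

a ≈ 2.68 m/s²

Translation along the incline: Mg sinθ − f = Ma.
Rotation about the center: fR = Iα with I = MR². No-slip gives a = αR, so f = (I/R²)a = M a.
Substituting: Mg sinθ = (1 + 1.000)Ma, so a = g sinθ/(1 + 1.000) = (9.81) sin 33.1° / 2.000 = 2.679 m/s².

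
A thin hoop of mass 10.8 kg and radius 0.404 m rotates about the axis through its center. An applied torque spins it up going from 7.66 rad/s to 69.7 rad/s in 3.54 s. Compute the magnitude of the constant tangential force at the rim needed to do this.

F ≈ 76.5 N

I = MR² = (10.8)(0.404)² = 1.763 kg·m².
α = Δω/Δt = (69.7 − 7.66)/3.54 = 17.53 rad/s².
The required torque is τ = Iα = (1.763)(17.53) = 30.89 N·m.
A tangential force at the rim gives τ = FR, so F = τ/R = 30.89/0.404 = 76.47 N.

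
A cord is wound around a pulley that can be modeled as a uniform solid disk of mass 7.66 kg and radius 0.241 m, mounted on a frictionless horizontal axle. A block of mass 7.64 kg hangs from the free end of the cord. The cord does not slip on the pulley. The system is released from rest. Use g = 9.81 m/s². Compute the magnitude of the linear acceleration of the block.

a ≈ 6.53 m/s²

I = ½MR² = (1/2)(7.66)(0.241)² = 0.2225 kg·m².
Block: mg − T = ma. Pulley: TR = Iα. No-slip: a = αR, so T = (I/R²)a = 3.830·a.
Then mg = (m + 3.830)a, so a = (7.64)(9.81)/(7.64 + 3.830) = 6.534 m/s².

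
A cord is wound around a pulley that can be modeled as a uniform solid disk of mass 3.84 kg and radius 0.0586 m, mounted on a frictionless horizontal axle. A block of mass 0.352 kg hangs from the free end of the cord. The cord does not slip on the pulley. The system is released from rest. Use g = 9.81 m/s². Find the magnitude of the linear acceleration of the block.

I = ½MR² = (1/2)(3.84)(0.0586)² = 0.006593 kg·m².
Block: mg − T = ma. Pulley: TR = Iα. No-slip: a = αR, so T = (I/R²)a = 1.920·a.
Then mg = (m + 1.920)a, so a = (0.352)(9.81)/(0.352 + 1.920) = 1.520 m/s².

a ≈ 1.52 m/s²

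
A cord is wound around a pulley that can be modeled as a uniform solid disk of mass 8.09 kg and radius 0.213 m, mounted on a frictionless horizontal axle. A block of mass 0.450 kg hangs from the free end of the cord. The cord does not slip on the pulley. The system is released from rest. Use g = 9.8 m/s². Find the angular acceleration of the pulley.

α ≈ 4.61 rad/s²

I = ½MR² = (1/2)(8.09)(0.213)² = 0.1835 kg·m².
Block: mg − T = ma. Pulley: TR = Iα. No-slip: a = αR, so T = (I/R²)a = 4.045·a.
Then mg = (m + 4.045)a, so a = (0.450)(9.8)/(0.450 + 4.045) = 0.9811 m/s².
α = a/R = 0.9811/0.213 = 4.606 rad/s².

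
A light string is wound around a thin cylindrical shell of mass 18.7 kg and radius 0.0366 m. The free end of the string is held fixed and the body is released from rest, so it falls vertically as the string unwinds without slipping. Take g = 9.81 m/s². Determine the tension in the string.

Translation: Mg − T = Ma. Rotation about the center: TR = Iα with I = MR².
With a = αR: T = (I/R²)a = M a, so Mg = (1 + 1.000)Ma.
a = g/(1 + 1.000) = 9.81/2.000 = 4.905 m/s².
T = 1.000·M·a = (1.000)(18.7)(4.905) = 91.72 N.

T ≈ 91.7 N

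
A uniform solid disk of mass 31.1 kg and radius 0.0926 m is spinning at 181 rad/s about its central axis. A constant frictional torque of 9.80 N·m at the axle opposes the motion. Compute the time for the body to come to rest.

I = ½MR² = (1/2)(31.1)(0.0926)² = 0.1333 kg·m².
The net torque has magnitude 9.80 N·m, opposing ω.
|α| = τ/I = 9.800/0.1333 = 73.50 rad/s² (deceleration).
0 = ω₀ − |α|t ⇒ t = ω₀/|α| = 181/73.50 = 2.463 s.

t ≈ 2.46 s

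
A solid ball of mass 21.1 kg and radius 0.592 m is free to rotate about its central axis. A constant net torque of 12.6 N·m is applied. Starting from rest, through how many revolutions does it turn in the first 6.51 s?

≈ 14.4 revolutions

I = (2/5)MR² = (2/5)(21.1)(0.592)² = 2.958 kg·m².
α = τ/I = 12.6/2.958 = 4.260 rad/s².
θ = ½αt² = ½(4.260)(6.51)² = 90.26 rad.
Revolutions = θ/(2π) = 14.37.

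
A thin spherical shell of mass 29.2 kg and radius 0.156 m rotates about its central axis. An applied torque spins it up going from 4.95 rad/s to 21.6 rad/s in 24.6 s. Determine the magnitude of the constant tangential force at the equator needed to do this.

I = (2/3)MR² = (2/3)(29.2)(0.156)² = 0.4737 kg·m².
α = Δω/Δt = (21.6 − 4.95)/24.6 = 0.6768 rad/s².
The required torque is τ = Iα = (0.4737)(0.6768) = 0.3206 N·m.
A tangential force at the equator gives τ = FR, so F = τ/R = 0.3206/0.156 = 2.055 N.

F ≈ 2.06 N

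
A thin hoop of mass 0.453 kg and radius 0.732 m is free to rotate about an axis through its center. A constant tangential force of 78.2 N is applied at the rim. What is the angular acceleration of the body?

I = MR² = (0.453)(0.732)² = 0.2427 kg·m².
τ = F R = (78.2)(0.732) = 57.24 N·m.
Newton's second law for rotation, τ = Iα, gives α = τ/I = 57.24/0.2427 = 235.8 rad/s².

α ≈ 236 rad/s²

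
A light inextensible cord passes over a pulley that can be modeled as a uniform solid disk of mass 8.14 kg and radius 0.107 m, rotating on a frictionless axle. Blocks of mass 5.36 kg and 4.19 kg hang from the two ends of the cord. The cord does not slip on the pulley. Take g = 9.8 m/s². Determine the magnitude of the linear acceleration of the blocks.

a ≈ 0.842 m/s²

I = ½MR² = (1/2)(8.14)(0.107)² = 0.04660 kg·m².
Heavier block: m₁g − T₁ = m₁a. Lighter block: T₂ − m₂g = m₂a.
Pulley: (T₁ − T₂)R = Iα = I(a/R), so T₁ − T₂ = (I/R²)a = (1/2)M_p a = 4.070·a.
Adding the three: (m₁ − m₂)g = (m₁ + m₂ + 4.070)a, so a = (5.36 − 4.19)(9.8)/(5.36 + 4.19 + 4.070) = 0.8419 m/s².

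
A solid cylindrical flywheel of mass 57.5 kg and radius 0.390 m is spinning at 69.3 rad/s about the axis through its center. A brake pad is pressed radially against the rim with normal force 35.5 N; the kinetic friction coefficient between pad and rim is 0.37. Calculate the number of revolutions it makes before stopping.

≈ 326 revolutions

I = ½MR² = (1/2)(57.5)(0.390)² = 4.373 kg·m².
Friction force f = μN = (0.37)(35.5) = 13.13 N at the rim; torque magnitude τ = fR = 5.123 N·m, opposing ω.
|α| = τ/I = 5.123/4.373 = 1.171 rad/s² (deceleration).
ω² = ω₀² − 2|α|θ with ω = 0 ⇒ θ = ω₀²/(2|α|) = 2050 rad = 326.2 rev.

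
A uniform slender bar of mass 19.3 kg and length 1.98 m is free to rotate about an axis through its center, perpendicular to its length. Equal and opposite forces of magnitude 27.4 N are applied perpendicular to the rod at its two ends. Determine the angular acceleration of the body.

I = (1/12)ML² = (1/12)(19.3)(1.98)² = 6.305 kg·m².
The couple gives τ = F·(L/2) + F·(L/2) = F L = (27.4)(1.98) = 54.25 N·m.
From τ = Iα: α = 54.25/6.305 = 8.604 rad/s².

α ≈ 8.60 rad/s²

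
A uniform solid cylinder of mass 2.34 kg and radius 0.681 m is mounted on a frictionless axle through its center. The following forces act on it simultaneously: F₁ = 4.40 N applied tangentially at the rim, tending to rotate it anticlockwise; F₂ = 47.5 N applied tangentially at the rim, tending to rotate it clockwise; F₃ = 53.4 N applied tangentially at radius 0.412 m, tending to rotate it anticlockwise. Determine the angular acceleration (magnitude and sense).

α ≈ 13.5 rad/s², clockwise

I = ½MR² = (1/2)(2.34)(0.681)² = 0.5426 kg·m².
Taking anticlockwise as positive: τ₁ = +(4.40)(0.681) = +2.996 N·m; τ₂ = −(47.5)(0.681) = −32.35 N·m; τ₃ = +(53.4)(0.412) = +22.00 N·m.
Net torque τ = -7.350 N·m.
α = τ/I = -7.350/0.5426 = -13.55 rad/s².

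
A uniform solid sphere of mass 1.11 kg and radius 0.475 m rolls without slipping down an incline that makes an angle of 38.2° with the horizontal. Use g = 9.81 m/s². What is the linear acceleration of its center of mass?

a ≈ 4.33 m/s²

Translation along the incline: Mg sinθ − f = Ma.
Rotation about the center: fR = Iα with I = (2/5)MR². No-slip gives a = αR, so f = (I/R²)a = (2/5)M a.
Substituting: Mg sinθ = (1 + 0.4000)Ma, so a = g sinθ/(1 + 0.4000) = (9.81) sin 38.2° / 1.400 = 4.333 m/s².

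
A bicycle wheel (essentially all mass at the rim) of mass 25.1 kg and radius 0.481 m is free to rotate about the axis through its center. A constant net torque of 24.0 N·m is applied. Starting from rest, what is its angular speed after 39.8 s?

ω ≈ 164 rad/s

I = MR² = (25.1)(0.481)² = 5.807 kg·m².
α = τ/I = 24.0/5.807 = 4.133 rad/s².
ω = ω₀ + αt = 0 + (4.133)(39.8) = 164.5 rad/s.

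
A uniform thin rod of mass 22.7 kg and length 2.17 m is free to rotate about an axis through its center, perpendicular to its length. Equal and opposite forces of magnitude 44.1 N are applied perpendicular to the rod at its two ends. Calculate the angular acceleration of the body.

α ≈ 10.7 rad/s²

I = (1/12)ML² = (1/12)(22.7)(2.17)² = 8.908 kg·m².
The couple gives τ = F·(L/2) + F·(L/2) = F L = (44.1)(2.17) = 95.70 N·m.
From τ = Iα: α = 95.70/8.908 = 10.74 rad/s².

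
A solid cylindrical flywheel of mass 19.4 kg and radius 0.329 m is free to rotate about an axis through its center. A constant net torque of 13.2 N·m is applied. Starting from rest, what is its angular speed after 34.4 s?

ω ≈ 432 rad/s

I = ½MR² = (1/2)(19.4)(0.329)² = 1.050 kg·m².
α = τ/I = 13.2/1.050 = 12.57 rad/s².
ω = ω₀ + αt = 0 + (12.57)(34.4) = 432.5 rad/s.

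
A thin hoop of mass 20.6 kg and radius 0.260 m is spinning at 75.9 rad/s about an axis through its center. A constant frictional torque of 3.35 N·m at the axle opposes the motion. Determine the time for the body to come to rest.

I = MR² = (20.6)(0.260)² = 1.393 kg·m².
The net torque has magnitude 3.35 N·m, opposing ω.
|α| = τ/I = 3.350/1.393 = 2.406 rad/s² (deceleration).
0 = ω₀ − |α|t ⇒ t = ω₀/|α| = 75.9/2.406 = 31.55 s.

t ≈ 31.6 s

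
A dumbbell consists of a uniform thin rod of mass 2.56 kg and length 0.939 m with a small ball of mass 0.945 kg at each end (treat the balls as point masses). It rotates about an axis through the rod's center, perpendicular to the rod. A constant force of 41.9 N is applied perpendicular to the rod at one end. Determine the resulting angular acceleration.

α ≈ 32.5 rad/s²

I_rod = (1/12)ML² = (1/12)(2.56)(0.939)² = 0.1881 kg·m².
I_balls = 2·m·(L/2)² = 2(0.945)(0.4695)² = 0.4166 kg·m².
Total I = 0.6047 kg·m².
τ = F·(L/2) = (41.9)(0.469) = 19.67 N·m.
α = τ/I = 19.67/0.6047 = 32.53 rad/s².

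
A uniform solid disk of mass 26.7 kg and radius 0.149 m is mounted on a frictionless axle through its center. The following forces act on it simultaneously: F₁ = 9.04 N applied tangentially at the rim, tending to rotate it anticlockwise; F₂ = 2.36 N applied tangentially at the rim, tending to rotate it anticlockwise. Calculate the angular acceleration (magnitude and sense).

I = ½MR² = (1/2)(26.7)(0.149)² = 0.2964 kg·m².
Taking anticlockwise as positive: τ₁ = +(9.04)(0.149) = +1.347 N·m; τ₂ = +(2.36)(0.149) = +0.3516 N·m.
Net torque τ = 1.699 N·m.
α = τ/I = 1.699/0.2964 = 5.731 rad/s².

α ≈ 5.73 rad/s², anticlockwise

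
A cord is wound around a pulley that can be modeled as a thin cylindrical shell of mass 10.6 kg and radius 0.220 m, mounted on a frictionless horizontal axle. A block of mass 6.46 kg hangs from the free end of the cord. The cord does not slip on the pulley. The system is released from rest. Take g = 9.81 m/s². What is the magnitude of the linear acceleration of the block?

a ≈ 3.71 m/s²

I = MR² = (10.6)(0.220)² = 0.5130 kg·m².
Block: mg − T = ma. Pulley: TR = Iα. No-slip: a = αR, so T = (I/R²)a = 10.60·a.
Then mg = (m + 10.60)a, so a = (6.46)(9.81)/(6.46 + 10.60) = 3.715 m/s².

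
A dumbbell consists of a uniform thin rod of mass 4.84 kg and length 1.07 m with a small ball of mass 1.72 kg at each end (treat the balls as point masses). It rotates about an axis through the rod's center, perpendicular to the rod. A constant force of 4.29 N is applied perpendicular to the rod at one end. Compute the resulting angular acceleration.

α ≈ 1.59 rad/s²

I_rod = (1/12)ML² = (1/12)(4.84)(1.07)² = 0.4618 kg·m².
I_balls = 2·m·(L/2)² = 2(1.72)(0.5350)² = 0.9846 kg·m².
Total I = 1.446 kg·m².
τ = F·(L/2) = (4.29)(0.535) = 2.295 N·m.
α = τ/I = 2.295/1.446 = 1.587 rad/s².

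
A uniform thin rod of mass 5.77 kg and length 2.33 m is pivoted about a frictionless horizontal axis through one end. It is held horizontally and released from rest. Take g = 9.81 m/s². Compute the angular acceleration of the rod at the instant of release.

About the pivot, I = (1/3)ML² = (1/3)(5.77)(2.33)² = 10.44 kg·m².
The weight acts at the center, a distance L/2 = 1.165 m from the pivot; τ = Mg(L/2) = 65.94 N·m.
α = τ/I = 65.94/10.44 = 6.315 rad/s².
(Equivalently α = (3g/(2L)) = 6.315 rad/s².)

α ≈ 6.32 rad/s²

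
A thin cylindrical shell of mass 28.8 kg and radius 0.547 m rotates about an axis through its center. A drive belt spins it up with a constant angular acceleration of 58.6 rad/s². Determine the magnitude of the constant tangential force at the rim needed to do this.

I = MR² = (28.8)(0.547)² = 8.617 kg·m².
The required torque is τ = Iα = (8.617)(58.60) = 505.0 N·m.
A tangential force at the rim gives τ = FR, so F = τ/R = 505.0/0.547 = 923.2 N.

F ≈ 923 N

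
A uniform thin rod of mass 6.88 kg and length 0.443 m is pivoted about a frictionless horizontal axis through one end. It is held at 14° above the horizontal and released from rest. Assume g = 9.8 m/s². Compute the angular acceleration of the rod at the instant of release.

About the pivot, I = (1/3)ML² = (1/3)(6.88)(0.443)² = 0.4501 kg·m².
The weight acts at the center, a distance L/2 = 0.2215 m from the pivot; τ = Mg(L/2) cos 14° = 14.49 N·m.
α = τ/I = 14.49/0.4501 = 32.20 rad/s².
(Equivalently α = (3g/(2L)) cos 14° = 32.20 rad/s².)

α ≈ 32.2 rad/s²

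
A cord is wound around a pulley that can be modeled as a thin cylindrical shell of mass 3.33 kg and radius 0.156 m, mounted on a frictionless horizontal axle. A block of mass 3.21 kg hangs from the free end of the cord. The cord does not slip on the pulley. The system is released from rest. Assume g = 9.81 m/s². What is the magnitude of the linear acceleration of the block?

I = MR² = (3.33)(0.156)² = 0.08104 kg·m².
Block: mg − T = ma. Pulley: TR = Iα. No-slip: a = αR, so T = (I/R²)a = 3.330·a.
Then mg = (m + 3.330)a, so a = (3.21)(9.81)/(3.21 + 3.330) = 4.815 m/s².

a ≈ 4.82 m/s²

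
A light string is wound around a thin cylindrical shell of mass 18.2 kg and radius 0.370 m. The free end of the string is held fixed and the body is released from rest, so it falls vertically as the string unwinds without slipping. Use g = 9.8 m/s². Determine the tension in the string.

Translation: Mg − T = Ma. Rotation about the center: TR = Iα with I = MR².
With a = αR: T = (I/R²)a = M a, so Mg = (1 + 1.000)Ma.
a = g/(1 + 1.000) = 9.8/2.000 = 4.900 m/s².
T = 1.000·M·a = (1.000)(18.2)(4.900) = 89.18 N.

T ≈ 89.2 N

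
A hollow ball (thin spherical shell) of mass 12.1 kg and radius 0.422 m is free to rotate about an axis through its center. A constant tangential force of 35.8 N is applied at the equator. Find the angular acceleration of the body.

I = (2/3)MR² = (2/3)(12.1)(0.422)² = 1.437 kg·m².
τ = F R = (35.8)(0.422) = 15.11 N·m.
From τ = Iα: α = 15.11/1.437 = 10.52 rad/s².

α ≈ 10.5 rad/s²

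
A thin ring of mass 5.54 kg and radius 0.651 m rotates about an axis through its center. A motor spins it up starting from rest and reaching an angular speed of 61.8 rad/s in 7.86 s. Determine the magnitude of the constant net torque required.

τ ≈ 18.5 N·m

I = MR² = (5.54)(0.651)² = 2.348 kg·m².
α = Δω/Δt = (61.8 − 0)/7.86 = 7.863 rad/s².
τ = Iα = (2.348)(7.863) = 18.46 N·m.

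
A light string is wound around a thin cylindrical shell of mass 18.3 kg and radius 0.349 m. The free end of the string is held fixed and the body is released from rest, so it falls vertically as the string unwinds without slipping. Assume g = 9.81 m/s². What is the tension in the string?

T ≈ 89.8 N

Translation: Mg − T = Ma. Rotation about the center: TR = Iα with I = MR².
With a = αR: T = (I/R²)a = M a, so Mg = (1 + 1.000)Ma.
a = g/(1 + 1.000) = 9.81/2.000 = 4.905 m/s².
T = 1.000·M·a = (1.000)(18.3)(4.905) = 89.76 N.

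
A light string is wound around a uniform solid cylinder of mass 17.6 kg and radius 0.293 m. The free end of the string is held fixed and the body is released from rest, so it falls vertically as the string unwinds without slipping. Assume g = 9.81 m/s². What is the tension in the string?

Translation: Mg − T = Ma. Rotation about the center: TR = Iα with I = ½MR².
With a = αR: T = (I/R²)a = (1/2)M a, so Mg = (1 + 0.5000)Ma.
a = g/(1 + 0.5000) = 9.81/1.500 = 6.540 m/s².
T = 0.5000·M·a = (0.5000)(17.6)(6.540) = 57.55 N.

T ≈ 57.6 N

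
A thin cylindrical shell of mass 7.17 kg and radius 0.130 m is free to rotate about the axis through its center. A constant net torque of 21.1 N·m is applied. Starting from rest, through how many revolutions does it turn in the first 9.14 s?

I = MR² = (7.17)(0.130)² = 0.1212 kg·m².
α = τ/I = 21.1/0.1212 = 174.1 rad/s².
θ = ½αt² = ½(174.1)(9.14)² = 7273 rad.
Revolutions = θ/(2π) = 1158.

≈ 1160 revolutions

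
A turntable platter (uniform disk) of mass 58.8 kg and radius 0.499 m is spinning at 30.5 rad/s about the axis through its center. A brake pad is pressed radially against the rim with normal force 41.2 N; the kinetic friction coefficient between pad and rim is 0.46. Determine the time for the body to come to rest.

I = ½MR² = (1/2)(58.8)(0.499)² = 7.321 kg·m².
Friction force f = μN = (0.46)(41.2) = 18.95 N at the rim; torque magnitude τ = fR = 9.457 N·m, opposing ω.
|α| = τ/I = 9.457/7.321 = 1.292 rad/s² (deceleration).
0 = ω₀ − |α|t ⇒ t = ω₀/|α| = 30.5/1.292 = 23.61 s.

t ≈ 23.6 s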